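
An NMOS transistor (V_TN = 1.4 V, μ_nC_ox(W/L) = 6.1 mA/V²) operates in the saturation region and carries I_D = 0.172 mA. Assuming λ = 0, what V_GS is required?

In saturation I_D = ½ k_n (V_GS − V_TN)², so V_GS − V_TN = √(2 I_D / k_n) = √(2 × 0.172 / 6.1) = 0.237 V.
V_GS = 1.4 + 0.237 = 1.64 V.

V_GS = 1.64 V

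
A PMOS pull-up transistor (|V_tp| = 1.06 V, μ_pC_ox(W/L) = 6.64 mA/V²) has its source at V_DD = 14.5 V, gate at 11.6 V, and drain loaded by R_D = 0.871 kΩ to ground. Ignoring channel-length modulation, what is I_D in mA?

I_D = 11.2 mA

V_SG = V_DD − V_G = 14.5 − 11.6 = 2.9 V, so V_ov = 2.9 − 1.06 = 1.84 V.
Assume saturation: I_D = ½ k_p V_ov² = 0.5 × 6.64 × 1.84² = 11.2 mA, giving V_SD = V_DD − I_D R_D = 14.5 − 11.2 × 0.871 = 4.71 V.
V_SD = 4.71 V ≥ V_ov = 1.84 V, confirming saturation.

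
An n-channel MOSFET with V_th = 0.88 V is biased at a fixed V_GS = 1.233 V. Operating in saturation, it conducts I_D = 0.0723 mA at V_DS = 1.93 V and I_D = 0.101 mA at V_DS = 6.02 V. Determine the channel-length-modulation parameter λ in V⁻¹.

λ = 0.119 V⁻¹

With V_GS fixed, I_D ∝ (1 + λ V_DS) in saturation, so I_D2/I_D1 = (1 + λ V_DS2)/(1 + λ V_DS1).
0.101/0.0723 = 1.397 = (1 + 6.02 λ)/(1 + 1.93 λ).
Solving: λ (I_D1 V_DS2 − I_D2 V_DS1) = I_D2 − I_D1, so λ = (0.101 − 0.0723) / (0.0723 × 6.02 − 0.101 × 1.93) = 0.0287 / 0.24 = 0.119 V⁻¹.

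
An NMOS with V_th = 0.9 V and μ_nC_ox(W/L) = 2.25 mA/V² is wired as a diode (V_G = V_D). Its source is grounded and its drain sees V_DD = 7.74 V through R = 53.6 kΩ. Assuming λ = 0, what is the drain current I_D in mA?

I_D = 0.121 mA

With gate tied to drain, V_GS = V_DS ≥ V_GS − V_th, so the device is in saturation.
KCL at the drain: ½ k_n (V_GS − V_th)² = (V_DD − V_GS)/R.
Let x = V_GS − 0.9. Then 60.3 x² + x − 6.84 = 0, giving x = 0.329 V (positive root), so V_GS = 1.23 V.
I_D = (V_DD − V_GS)/R = (7.74 − 1.23) / 53.6 = 0.121 mA.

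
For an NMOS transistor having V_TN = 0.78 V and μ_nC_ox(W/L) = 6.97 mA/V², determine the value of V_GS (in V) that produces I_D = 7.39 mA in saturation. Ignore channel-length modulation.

In saturation I_D = ½ k_n (V_GS − V_TN)², so V_GS − V_TN = √(2 I_D / k_n) = √(2 × 7.39 / 6.97) = 1.46 V.
V_GS = 0.78 + 1.46 = 2.24 V.

V_GS = 2.24 V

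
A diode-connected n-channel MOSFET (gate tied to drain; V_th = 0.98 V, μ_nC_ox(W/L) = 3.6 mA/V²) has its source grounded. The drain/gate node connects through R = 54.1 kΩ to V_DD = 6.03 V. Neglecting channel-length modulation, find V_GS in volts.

V_GS = 1.20 V

With gate tied to drain, V_GS = V_DS ≥ V_GS − V_th, so the device is in saturation.
KCL at the drain: ½ k_n (V_GS − V_th)² = (V_DD − V_GS)/R.
Let x = V_GS − 0.98. Then 97.4 x² + x − 5.05 = 0, giving x = 0.223 V (positive root), so V_GS = 1.2 V.
I_D = (V_DD − V_GS)/R = (6.03 − 1.2) / 54.1 = 0.0892 mA.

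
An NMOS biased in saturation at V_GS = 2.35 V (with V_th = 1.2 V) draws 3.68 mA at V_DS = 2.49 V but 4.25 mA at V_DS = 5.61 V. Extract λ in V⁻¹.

λ = 0.0566 V⁻¹

With V_GS fixed, I_D ∝ (1 + λ V_DS) in saturation, so I_D2/I_D1 = (1 + λ V_DS2)/(1 + λ V_DS1).
4.25/3.68 = 1.155 = (1 + 5.61 λ)/(1 + 2.49 λ).
Solving: λ (I_D1 V_DS2 − I_D2 V_DS1) = I_D2 − I_D1, so λ = (4.25 − 3.68) / (3.68 × 5.61 − 4.25 × 2.49) = 0.57 / 10.1 = 0.0566 V⁻¹.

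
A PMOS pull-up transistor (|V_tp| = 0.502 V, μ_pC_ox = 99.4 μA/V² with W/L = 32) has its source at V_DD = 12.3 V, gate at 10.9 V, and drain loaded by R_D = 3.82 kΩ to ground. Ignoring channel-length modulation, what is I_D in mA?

I_D = 1.28 mA

V_SG = V_DD − V_G = 12.3 − 10.9 = 1.4 V, so V_ov = 1.4 − 0.502 = 0.898 V.
k_p = μ_pC_ox · (W/L) = 3.181 mA/V².
Assume saturation: I_D = ½ k_p V_ov² = 0.5 × 3.181 × 0.898² = 1.28 mA, giving V_SD = V_DD − I_D R_D = 12.3 − 1.28 × 3.82 = 7.4 V.
V_SD = 7.4 V ≥ V_ov = 0.898 V, confirming saturation.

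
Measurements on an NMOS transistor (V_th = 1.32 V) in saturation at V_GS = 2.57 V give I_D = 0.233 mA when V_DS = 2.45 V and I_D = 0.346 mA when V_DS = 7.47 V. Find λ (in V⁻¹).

λ = 0.127 V⁻¹

With V_GS fixed, I_D ∝ (1 + λ V_DS) in saturation, so I_D2/I_D1 = (1 + λ V_DS2)/(1 + λ V_DS1).
0.346/0.233 = 1.485 = (1 + 7.47 λ)/(1 + 2.45 λ).
Solving: λ (I_D1 V_DS2 − I_D2 V_DS1) = I_D2 − I_D1, so λ = (0.346 − 0.233) / (0.233 × 7.47 − 0.346 × 2.45) = 0.113 / 0.893 = 0.127 V⁻¹.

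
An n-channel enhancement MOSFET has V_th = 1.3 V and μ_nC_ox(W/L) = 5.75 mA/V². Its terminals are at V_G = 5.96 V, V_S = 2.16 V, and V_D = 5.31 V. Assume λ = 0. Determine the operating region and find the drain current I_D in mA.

Saturation; I_D = 18.0 mA

V_GS = V_G − V_S = 5.96 − 2.16 = 3.8 V; V_DS = V_D − V_S = 5.31 − 2.16 = 3.15 V.
V_ov = V_GS − V_th = 3.8 − 1.3 = 2.5 V.
Since V_DS = 3.15 V ≥ V_ov = 2.5 V, the device is in saturation.
I_D = ½ k_n V_ov² = 0.5 × 5.75 × 2.5² = 18 mA.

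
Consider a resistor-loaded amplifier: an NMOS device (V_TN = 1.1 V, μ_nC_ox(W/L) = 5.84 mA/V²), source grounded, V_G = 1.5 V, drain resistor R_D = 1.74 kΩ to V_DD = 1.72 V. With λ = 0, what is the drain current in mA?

V_GS = V_G = 1.5 V, so V_ov = 1.5 − 1.1 = 0.4 V.
Assume saturation: I_D = ½ k_n V_ov² = 0.5 × 5.84 × 0.4² = 0.467 mA, giving V_DS = V_DD − I_D R_D = 1.72 − 0.467 × 1.74 = 0.907 V.
V_DS = 0.907 V ≥ V_ov = 0.4 V, confirming saturation.

I_D = 0.467 mA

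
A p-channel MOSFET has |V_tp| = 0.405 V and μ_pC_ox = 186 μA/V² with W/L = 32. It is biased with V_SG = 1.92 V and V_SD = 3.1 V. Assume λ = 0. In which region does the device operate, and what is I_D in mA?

Saturation; I_D = 6.83 mA

k_p = μ_pC_ox · (W/L) = 5.952 mA/V².
V_ov = V_SG − |V_tp| = 1.92 − 0.405 = 1.51 V.
Since V_SD = 3.1 V ≥ V_ov = 1.51 V, the device is in saturation.
I_D = ½ k_p V_ov² = 0.5 × 5.952 × 1.51² = 6.83 mA.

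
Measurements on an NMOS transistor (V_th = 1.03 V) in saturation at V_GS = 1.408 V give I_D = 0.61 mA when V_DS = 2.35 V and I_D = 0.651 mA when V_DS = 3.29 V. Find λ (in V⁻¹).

λ = 0.0859 V⁻¹

With V_GS fixed, I_D ∝ (1 + λ V_DS) in saturation, so I_D2/I_D1 = (1 + λ V_DS2)/(1 + λ V_DS1).
0.651/0.61 = 1.067 = (1 + 3.29 λ)/(1 + 2.35 λ).
Solving: λ (I_D1 V_DS2 − I_D2 V_DS1) = I_D2 − I_D1, so λ = (0.651 − 0.61) / (0.61 × 3.29 − 0.651 × 2.35) = 0.041 / 0.477 = 0.0859 V⁻¹.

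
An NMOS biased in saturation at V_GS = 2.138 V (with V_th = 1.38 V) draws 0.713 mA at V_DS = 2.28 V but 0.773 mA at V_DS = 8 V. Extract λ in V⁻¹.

λ = 0.0152 V⁻¹

With V_GS fixed, I_D ∝ (1 + λ V_DS) in saturation, so I_D2/I_D1 = (1 + λ V_DS2)/(1 + λ V_DS1).
0.773/0.713 = 1.084 = (1 + 8 λ)/(1 + 2.28 λ).
Solving: λ (I_D1 V_DS2 − I_D2 V_DS1) = I_D2 − I_D1, so λ = (0.773 − 0.713) / (0.713 × 8 − 0.773 × 2.28) = 0.06 / 3.94 = 0.0152 V⁻¹.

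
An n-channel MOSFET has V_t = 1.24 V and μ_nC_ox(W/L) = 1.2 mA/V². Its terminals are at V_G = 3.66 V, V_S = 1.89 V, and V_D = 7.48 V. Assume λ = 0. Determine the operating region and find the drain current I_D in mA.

Saturation; I_D = 0.169 mA

V_GS = V_G − V_S = 3.66 − 1.89 = 1.77 V; V_DS = V_D − V_S = 7.48 − 1.89 = 5.59 V.
V_ov = V_GS − V_t = 1.77 − 1.24 = 0.53 V.
Since V_DS = 5.59 V ≥ V_ov = 0.53 V, the device is in saturation.
I_D = ½ k_n V_ov² = 0.5 × 1.2 × 0.53² = 0.169 mA.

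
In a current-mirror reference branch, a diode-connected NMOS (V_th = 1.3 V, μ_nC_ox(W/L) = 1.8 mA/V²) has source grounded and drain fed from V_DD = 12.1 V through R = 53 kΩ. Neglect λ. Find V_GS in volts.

V_GS = 1.77 V

With gate tied to drain, V_GS = V_DS ≥ V_GS − V_th, so the device is in saturation.
KCL at the drain: ½ k_n (V_GS − V_th)² = (V_DD − V_GS)/R.
Let x = V_GS − 1.3. Then 47.7 x² + x − 10.8 = 0, giving x = 0.465 V (positive root), so V_GS = 1.77 V.
I_D = (V_DD − V_GS)/R = (12.1 − 1.77) / 53 = 0.195 mA.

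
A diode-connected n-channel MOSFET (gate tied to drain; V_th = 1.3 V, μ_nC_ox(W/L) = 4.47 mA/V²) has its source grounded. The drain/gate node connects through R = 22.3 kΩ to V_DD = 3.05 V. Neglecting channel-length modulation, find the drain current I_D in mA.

I_D = 0.0705 mA

With gate tied to drain, V_GS = V_DS ≥ V_GS − V_th, so the device is in saturation.
KCL at the drain: ½ k_n (V_GS − V_th)² = (V_DD − V_GS)/R.
Let x = V_GS − 1.3. Then 49.8 x² + x − 1.75 = 0, giving x = 0.178 V (positive root), so V_GS = 1.48 V.
I_D = (V_DD − V_GS)/R = (3.05 − 1.48) / 22.3 = 0.0705 mA.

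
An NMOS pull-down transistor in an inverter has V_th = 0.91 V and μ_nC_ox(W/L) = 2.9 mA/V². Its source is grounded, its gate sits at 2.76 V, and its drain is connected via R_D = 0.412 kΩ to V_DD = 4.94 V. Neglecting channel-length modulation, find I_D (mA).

V_GS = V_G = 2.76 V, so V_ov = 2.76 − 0.91 = 1.85 V.
Assume saturation: I_D = ½ k_n V_ov² = 0.5 × 2.9 × 1.85² = 4.96 mA, giving V_DS = V_DD − I_D R_D = 4.94 − 4.96 × 0.412 = 2.9 V.
V_DS = 2.9 V ≥ V_ov = 1.85 V, confirming saturation.

I_D = 4.96 mA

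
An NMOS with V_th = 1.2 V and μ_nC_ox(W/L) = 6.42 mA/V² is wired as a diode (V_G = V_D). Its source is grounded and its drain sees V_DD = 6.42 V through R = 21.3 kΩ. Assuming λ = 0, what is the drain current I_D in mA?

With gate tied to drain, V_GS = V_DS ≥ V_GS − V_th, so the device is in saturation.
KCL at the drain: ½ k_n (V_GS − V_th)² = (V_DD − V_GS)/R.
Let x = V_GS − 1.2. Then 68.4 x² + x − 5.22 = 0, giving x = 0.269 V (positive root), so V_GS = 1.47 V.
I_D = (V_DD − V_GS)/R = (6.42 − 1.47) / 21.3 = 0.232 mA.

I_D = 0.232 mA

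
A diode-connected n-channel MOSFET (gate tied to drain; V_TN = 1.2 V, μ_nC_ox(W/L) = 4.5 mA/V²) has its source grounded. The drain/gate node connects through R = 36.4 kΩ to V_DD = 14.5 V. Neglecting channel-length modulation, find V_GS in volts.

V_GS = 1.60 V

With gate tied to drain, V_GS = V_DS ≥ V_GS − V_TN, so the device is in saturation.
KCL at the drain: ½ k_n (V_GS − V_TN)² = (V_DD − V_GS)/R.
Let x = V_GS − 1.2. Then 81.9 x² + x − 13.3 = 0, giving x = 0.397 V (positive root), so V_GS = 1.6 V.
I_D = (V_DD − V_GS)/R = (14.5 − 1.6) / 36.4 = 0.354 mA.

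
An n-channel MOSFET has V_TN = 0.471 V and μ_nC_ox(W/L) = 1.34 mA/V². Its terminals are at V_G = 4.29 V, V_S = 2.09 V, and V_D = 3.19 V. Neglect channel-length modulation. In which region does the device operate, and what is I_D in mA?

Triode; I_D = 1.74 mA

V_GS = V_G − V_S = 4.29 − 2.09 = 2.2 V; V_DS = V_D − V_S = 3.19 − 2.09 = 1.1 V.
V_ov = V_GS − V_TN = 2.2 − 0.471 = 1.73 V.
Since V_DS = 1.1 V < V_ov = 1.73 V, the device is in the triode region.
I_D = k_n [V_ov · V_DS − ½ V_DS²] = 1.34 × [1.73 × 1.1 − 0.5 × 1.1²] = 1.74 mA.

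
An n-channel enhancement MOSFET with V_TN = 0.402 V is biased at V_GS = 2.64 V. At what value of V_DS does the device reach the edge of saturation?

The boundary between triode and saturation is V_DS = V_GS − V_TN = V_ov.
V_ov = 2.64 − 0.402 = 2.24 V.

V_DS,sat = 2.24 V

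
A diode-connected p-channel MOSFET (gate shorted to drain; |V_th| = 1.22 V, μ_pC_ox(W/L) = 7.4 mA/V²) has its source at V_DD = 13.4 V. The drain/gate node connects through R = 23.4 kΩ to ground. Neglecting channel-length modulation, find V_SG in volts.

V_SG = 1.59 V

With gate tied to drain, V_SG = V_SD ≥ V_SG − |V_th|, so the device is in saturation.
KCL at the drain: ½ k_p (V_SG − |V_th|)² = (V_DD − V_SG)/R.
Let x = V_SG − 1.22. Then 86.6 x² + x − 12.18 = 0, giving x = 0.369 V (positive root), so V_SG = 1.59 V.
I_D = (V_DD − V_SG)/R = (13.4 − 1.59) / 23.4 = 0.505 mA.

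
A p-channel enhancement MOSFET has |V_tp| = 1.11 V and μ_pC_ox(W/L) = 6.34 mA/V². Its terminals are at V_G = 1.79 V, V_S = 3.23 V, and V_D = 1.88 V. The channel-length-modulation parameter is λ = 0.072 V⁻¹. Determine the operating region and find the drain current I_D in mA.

V_SG = V_S − V_G = 3.23 − 1.79 = 1.44 V; V_SD = V_S − V_D = 3.23 − 1.88 = 1.35 V.
V_ov = V_SG − |V_tp| = 1.44 − 1.11 = 0.33 V.
Since V_SD = 1.35 V ≥ V_ov = 0.33 V, the device is in saturation.
I_D = ½ k_p V_ov² (1 + λ V_SD) = 0.5 × 6.34 × 0.33² × (1 + 0.072 × 1.35) = 0.379 mA.

Saturation; I_D = 0.379 mA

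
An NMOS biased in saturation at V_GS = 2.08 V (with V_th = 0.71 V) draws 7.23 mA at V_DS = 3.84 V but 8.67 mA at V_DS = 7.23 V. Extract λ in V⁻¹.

With V_GS fixed, I_D ∝ (1 + λ V_DS) in saturation, so I_D2/I_D1 = (1 + λ V_DS2)/(1 + λ V_DS1).
8.67/7.23 = 1.199 = (1 + 7.23 λ)/(1 + 3.84 λ).
Solving: λ (I_D1 V_DS2 − I_D2 V_DS1) = I_D2 − I_D1, so λ = (8.67 − 7.23) / (7.23 × 7.23 − 8.67 × 3.84) = 1.44 / 19 = 0.0759 V⁻¹.

λ = 0.0759 V⁻¹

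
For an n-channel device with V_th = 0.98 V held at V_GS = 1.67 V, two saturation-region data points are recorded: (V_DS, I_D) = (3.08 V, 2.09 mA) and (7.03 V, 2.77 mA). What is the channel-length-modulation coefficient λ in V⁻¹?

λ = 0.110 V⁻¹

With V_GS fixed, I_D ∝ (1 + λ V_DS) in saturation, so I_D2/I_D1 = (1 + λ V_DS2)/(1 + λ V_DS1).
2.77/2.09 = 1.325 = (1 + 7.03 λ)/(1 + 3.08 λ).
Solving: λ (I_D1 V_DS2 − I_D2 V_DS1) = I_D2 − I_D1, so λ = (2.77 − 2.09) / (2.09 × 7.03 − 2.77 × 3.08) = 0.68 / 6.16 = 0.11 V⁻¹.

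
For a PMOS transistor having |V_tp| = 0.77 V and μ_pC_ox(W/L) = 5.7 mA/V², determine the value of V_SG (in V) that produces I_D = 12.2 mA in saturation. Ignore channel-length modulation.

V_SG = 2.84 V

In saturation I_D = ½ k_p (V_SG − |V_tp|)², so V_SG − |V_tp| = √(2 I_D / k_p) = √(2 × 12.2 / 5.7) = 2.07 V.
V_SG = 0.77 + 2.07 = 2.84 V.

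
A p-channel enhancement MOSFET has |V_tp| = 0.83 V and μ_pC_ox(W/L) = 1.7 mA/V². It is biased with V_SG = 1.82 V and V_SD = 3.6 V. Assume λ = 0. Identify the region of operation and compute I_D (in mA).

V_ov = V_SG − |V_tp| = 1.82 − 0.83 = 0.99 V.
Since V_SD = 3.6 V ≥ V_ov = 0.99 V, the device is in saturation.
I_D = ½ k_p V_ov² = 0.5 × 1.7 × 0.99² = 0.833 mA.

Saturation; I_D = 0.833 mA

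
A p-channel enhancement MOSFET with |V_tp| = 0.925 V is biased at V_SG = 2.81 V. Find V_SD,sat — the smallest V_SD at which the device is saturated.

The boundary between triode and saturation is V_SD = V_SG − |V_tp| = V_ov.
V_ov = 2.81 − 0.925 = 1.89 V.

V_SD,sat = 1.89 V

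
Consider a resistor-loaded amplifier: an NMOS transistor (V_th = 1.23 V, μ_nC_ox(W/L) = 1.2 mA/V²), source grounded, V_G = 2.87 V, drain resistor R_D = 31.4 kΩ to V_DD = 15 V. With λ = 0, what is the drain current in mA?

V_GS = V_G = 2.87 V, so V_ov = 2.87 − 1.23 = 1.64 V.
Assume saturation: I_D = ½ k_n V_ov² = 0.5 × 1.2 × 1.64² = 1.61 mA, giving V_DS = V_DD − I_D R_D = 15 − 1.61 × 31.4 = -35.7 V.
But -35.7 V < V_ov = 1.64 V, so the device is actually in triode.
In triode I_D = k_n[V_ov V_DS − ½ V_DS²] and I_D = (V_DD − V_DS)/R_D. Equating: 18.8 V_DS² − 62.8 V_DS + 15 = 0, giving V_DS = 0.259 V (the root below V_ov).
I_D = (15 − 0.259) / 31.4 = 0.469 mA.

I_D = 0.469 mA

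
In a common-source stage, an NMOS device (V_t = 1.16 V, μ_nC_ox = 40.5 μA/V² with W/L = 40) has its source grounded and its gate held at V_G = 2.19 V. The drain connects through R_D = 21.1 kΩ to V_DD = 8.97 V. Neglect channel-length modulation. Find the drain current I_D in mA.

V_GS = V_G = 2.19 V, so V_ov = 2.19 − 1.16 = 1.03 V.
k_n = μ_nC_ox · (W/L) = 1.62 mA/V².
Assume saturation: I_D = ½ k_n V_ov² = 0.5 × 1.62 × 1.03² = 0.859 mA, giving V_DS = V_DD − I_D R_D = 8.97 − 0.859 × 21.1 = -9.16 V.
But -9.16 V < V_ov = 1.03 V, so the device is actually in triode.
In triode I_D = k_n[V_ov V_DS − ½ V_DS²] and I_D = (V_DD − V_DS)/R_D. Equating: 17.1 V_DS² − 36.21 V_DS + 8.97 = 0, giving V_DS = 0.286 V (the root below V_ov).
I_D = (8.97 − 0.286) / 21.1 = 0.412 mA.

I_D = 0.412 mA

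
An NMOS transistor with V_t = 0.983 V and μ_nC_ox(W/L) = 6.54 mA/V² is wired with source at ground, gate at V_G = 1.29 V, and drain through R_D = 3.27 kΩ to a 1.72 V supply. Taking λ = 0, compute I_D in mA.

V_GS = V_G = 1.29 V, so V_ov = 1.29 − 0.983 = 0.307 V.
Assume saturation: I_D = ½ k_n V_ov² = 0.5 × 6.54 × 0.307² = 0.308 mA, giving V_DS = V_DD − I_D R_D = 1.72 − 0.308 × 3.27 = 0.712 V.
V_DS = 0.712 V ≥ V_ov = 0.307 V, confirming saturation.

I_D = 0.308 mA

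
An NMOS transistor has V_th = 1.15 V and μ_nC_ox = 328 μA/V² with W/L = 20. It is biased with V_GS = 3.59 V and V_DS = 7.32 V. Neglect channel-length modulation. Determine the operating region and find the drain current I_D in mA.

k_n = μ_nC_ox · (W/L) = 6.56 mA/V².
V_ov = V_GS − V_th = 3.59 − 1.15 = 2.44 V.
Since V_DS = 7.32 V ≥ V_ov = 2.44 V, the device is in saturation.
I_D = ½ k_n V_ov² = 0.5 × 6.56 × 2.44² = 19.5 mA.

Saturation; I_D = 19.5 mA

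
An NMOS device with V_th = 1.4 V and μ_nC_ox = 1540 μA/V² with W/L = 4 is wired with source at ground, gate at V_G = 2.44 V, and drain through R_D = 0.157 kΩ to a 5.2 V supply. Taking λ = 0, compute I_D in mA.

V_GS = V_G = 2.44 V, so V_ov = 2.44 − 1.4 = 1.04 V.
k_n = μ_nC_ox · (W/L) = 6.16 mA/V².
Assume saturation: I_D = ½ k_n V_ov² = 0.5 × 6.16 × 1.04² = 3.33 mA, giving V_DS = V_DD − I_D R_D = 5.2 − 3.33 × 0.157 = 4.68 V.
V_DS = 4.68 V ≥ V_ov = 1.04 V, confirming saturation.

I_D = 3.33 mA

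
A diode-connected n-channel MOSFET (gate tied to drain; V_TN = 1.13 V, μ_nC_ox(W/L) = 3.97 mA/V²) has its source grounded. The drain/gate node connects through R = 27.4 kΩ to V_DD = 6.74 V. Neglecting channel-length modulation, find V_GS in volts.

With gate tied to drain, V_GS = V_DS ≥ V_GS − V_TN, so the device is in saturation.
KCL at the drain: ½ k_n (V_GS − V_TN)² = (V_DD − V_GS)/R.
Let x = V_GS − 1.13. Then 54.4 x² + x − 5.61 = 0, giving x = 0.312 V (positive root), so V_GS = 1.44 V.
I_D = (V_DD − V_GS)/R = (6.74 − 1.44) / 27.4 = 0.193 mA.

V_GS = 1.44 V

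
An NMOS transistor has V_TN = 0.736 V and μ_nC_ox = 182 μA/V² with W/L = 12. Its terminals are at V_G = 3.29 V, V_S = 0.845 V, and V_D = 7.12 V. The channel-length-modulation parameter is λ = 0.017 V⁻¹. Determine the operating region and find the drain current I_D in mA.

Saturation; I_D = 3.53 mA

V_GS = V_G − V_S = 3.29 − 0.845 = 2.45 V; V_DS = V_D − V_S = 7.12 − 0.845 = 6.28 V.
k_n = μ_nC_ox · (W/L) = 2.184 mA/V².
V_ov = V_GS − V_TN = 2.45 − 0.736 = 1.71 V.
Since V_DS = 6.28 V ≥ V_ov = 1.71 V, the device is in saturation.
I_D = ½ k_n V_ov² (1 + λ V_DS) = 0.5 × 2.184 × 1.71² × (1 + 0.017 × 6.28) = 3.53 mA.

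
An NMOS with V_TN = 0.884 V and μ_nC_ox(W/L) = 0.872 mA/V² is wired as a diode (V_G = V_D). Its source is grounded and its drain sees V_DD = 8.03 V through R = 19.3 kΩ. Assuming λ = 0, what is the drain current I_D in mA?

With gate tied to drain, V_GS = V_DS ≥ V_GS − V_TN, so the device is in saturation.
KCL at the drain: ½ k_n (V_GS − V_TN)² = (V_DD − V_GS)/R.
Let x = V_GS − 0.884. Then 8.41 x² + x − 7.146 = 0, giving x = 0.864 V (positive root), so V_GS = 1.75 V.
I_D = (V_DD − V_GS)/R = (8.03 − 1.75) / 19.3 = 0.325 mA.

I_D = 0.325 mA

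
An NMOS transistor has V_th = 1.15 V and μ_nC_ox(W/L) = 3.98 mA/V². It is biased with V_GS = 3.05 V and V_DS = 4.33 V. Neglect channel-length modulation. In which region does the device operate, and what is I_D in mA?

V_ov = V_GS − V_th = 3.05 − 1.15 = 1.9 V.
Since V_DS = 4.33 V ≥ V_ov = 1.9 V, the device is in saturation.
I_D = ½ k_n V_ov² = 0.5 × 3.98 × 1.9² = 7.18 mA.

Saturation; I_D = 7.18 mA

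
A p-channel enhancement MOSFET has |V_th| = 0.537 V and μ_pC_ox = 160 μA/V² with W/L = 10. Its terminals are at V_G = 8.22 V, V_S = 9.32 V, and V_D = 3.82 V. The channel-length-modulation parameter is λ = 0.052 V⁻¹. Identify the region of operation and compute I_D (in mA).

V_SG = V_S − V_G = 9.32 − 8.22 = 1.1 V; V_SD = V_S − V_D = 9.32 − 3.82 = 5.5 V.
k_p = μ_pC_ox · (W/L) = 1.6 mA/V².
V_ov = V_SG − |V_th| = 1.1 − 0.537 = 0.563 V.
Since V_SD = 5.5 V ≥ V_ov = 0.563 V, the device is in saturation.
I_D = ½ k_p V_ov² (1 + λ V_SD) = 0.5 × 1.6 × 0.563² × (1 + 0.052 × 5.5) = 0.326 mA.

Saturation; I_D = 0.326 mA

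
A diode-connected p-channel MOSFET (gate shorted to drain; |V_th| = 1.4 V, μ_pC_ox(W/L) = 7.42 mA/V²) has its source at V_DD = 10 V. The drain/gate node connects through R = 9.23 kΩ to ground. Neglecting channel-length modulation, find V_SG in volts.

V_SG = 1.89 V

With gate tied to drain, V_SG = V_SD ≥ V_SG − |V_th|, so the device is in saturation.
KCL at the drain: ½ k_p (V_SG − |V_th|)² = (V_DD − V_SG)/R.
Let x = V_SG − 1.4. Then 34.2 x² + x − 8.6 = 0, giving x = 0.487 V (positive root), so V_SG = 1.89 V.
I_D = (V_DD − V_SG)/R = (10 − 1.89) / 9.23 = 0.879 mA.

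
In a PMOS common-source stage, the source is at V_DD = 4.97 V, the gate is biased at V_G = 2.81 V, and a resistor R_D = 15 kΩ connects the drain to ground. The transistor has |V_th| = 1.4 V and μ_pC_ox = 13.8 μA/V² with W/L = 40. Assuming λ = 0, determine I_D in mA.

I_D = 0.159 mA

V_SG = V_DD − V_G = 4.97 − 2.81 = 2.16 V, so V_ov = 2.16 − 1.4 = 0.76 V.
k_p = μ_pC_ox · (W/L) = 0.552 mA/V².
Assume saturation: I_D = ½ k_p V_ov² = 0.5 × 0.552 × 0.76² = 0.159 mA, giving V_SD = V_DD − I_D R_D = 4.97 − 0.159 × 15 = 2.58 V.
V_SD = 2.58 V ≥ V_ov = 0.76 V, confirming saturation.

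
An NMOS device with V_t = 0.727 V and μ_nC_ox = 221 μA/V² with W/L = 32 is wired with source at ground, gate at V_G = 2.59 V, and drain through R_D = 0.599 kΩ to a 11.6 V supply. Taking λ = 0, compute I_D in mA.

I_D = 12.3 mA

V_GS = V_G = 2.59 V, so V_ov = 2.59 − 0.727 = 1.86 V.
k_n = μ_nC_ox · (W/L) = 7.072 mA/V².
Assume saturation: I_D = ½ k_n V_ov² = 0.5 × 7.072 × 1.86² = 12.3 mA, giving V_DS = V_DD − I_D R_D = 11.6 − 12.3 × 0.599 = 4.25 V.
V_DS = 4.25 V ≥ V_ov = 1.86 V, confirming saturation.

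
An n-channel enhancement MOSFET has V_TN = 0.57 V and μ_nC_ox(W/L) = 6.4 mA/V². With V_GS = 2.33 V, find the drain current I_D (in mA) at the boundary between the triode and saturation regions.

At the boundary V_DS = V_ov = V_GS − V_TN = 2.33 − 0.57 = 1.76 V.
I_D = ½ k_n V_ov² = 0.5 × 6.4 × 1.76² = 9.91 mA.

I_D = 9.91 mA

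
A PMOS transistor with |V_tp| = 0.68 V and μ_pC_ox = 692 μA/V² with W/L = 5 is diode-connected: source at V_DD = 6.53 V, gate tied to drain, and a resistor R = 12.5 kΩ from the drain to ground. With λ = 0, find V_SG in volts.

V_SG = 1.18 V

With gate tied to drain, V_SG = V_SD ≥ V_SG − |V_tp|, so the device is in saturation.
k_p = μ_pC_ox · (W/L) = 3.46 mA/V².
KCL at the drain: ½ k_p (V_SG − |V_tp|)² = (V_DD − V_SG)/R.
Let x = V_SG − 0.68. Then 21.6 x² + x − 5.85 = 0, giving x = 0.498 V (positive root), so V_SG = 1.18 V.
I_D = (V_DD − V_SG)/R = (6.53 − 1.18) / 12.5 = 0.428 mA.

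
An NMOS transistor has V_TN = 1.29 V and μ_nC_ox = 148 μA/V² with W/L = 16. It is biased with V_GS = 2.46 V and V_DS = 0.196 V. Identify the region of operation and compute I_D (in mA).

Triode; I_D = 0.498 mA

k_n = μ_nC_ox · (W/L) = 2.368 mA/V².
V_ov = V_GS − V_TN = 2.46 − 1.29 = 1.17 V.
Since V_DS = 0.196 V < V_ov = 1.17 V, the device is in the triode region.
I_D = k_n [V_ov · V_DS − ½ V_DS²] = 2.368 × [1.17 × 0.196 − 0.5 × 0.196²] = 0.498 mA.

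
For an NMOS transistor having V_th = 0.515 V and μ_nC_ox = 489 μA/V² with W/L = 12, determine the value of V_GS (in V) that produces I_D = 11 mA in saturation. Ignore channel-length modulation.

k_n = μ_nC_ox · (W/L) = 5.868 mA/V².
In saturation I_D = ½ k_n (V_GS − V_th)², so V_GS − V_th = √(2 I_D / k_n) = √(2 × 11 / 5.868) = 1.94 V.
V_GS = 0.515 + 1.94 = 2.45 V.

V_GS = 2.45 V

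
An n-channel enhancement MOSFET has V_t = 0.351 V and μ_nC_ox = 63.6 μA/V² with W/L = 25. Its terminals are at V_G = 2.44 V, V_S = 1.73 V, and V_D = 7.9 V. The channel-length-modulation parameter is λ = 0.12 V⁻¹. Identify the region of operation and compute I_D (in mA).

V_GS = V_G − V_S = 2.44 − 1.73 = 0.71 V; V_DS = V_D − V_S = 7.9 − 1.73 = 6.17 V.
k_n = μ_nC_ox · (W/L) = 1.59 mA/V².
V_ov = V_GS − V_t = 0.71 − 0.351 = 0.359 V.
Since V_DS = 6.17 V ≥ V_ov = 0.359 V, the device is in saturation.
I_D = ½ k_n V_ov² (1 + λ V_DS) = 0.5 × 1.59 × 0.359² × (1 + 0.12 × 6.17) = 0.178 mA.

Saturation; I_D = 0.178 mA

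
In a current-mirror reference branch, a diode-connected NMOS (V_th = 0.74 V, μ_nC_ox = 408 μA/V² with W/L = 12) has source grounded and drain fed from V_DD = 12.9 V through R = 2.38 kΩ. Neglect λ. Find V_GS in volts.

With gate tied to drain, V_GS = V_DS ≥ V_GS − V_th, so the device is in saturation.
k_n = μ_nC_ox · (W/L) = 4.896 mA/V².
KCL at the drain: ½ k_n (V_GS − V_th)² = (V_DD − V_GS)/R.
Let x = V_GS − 0.74. Then 5.83 x² + x − 12.16 = 0, giving x = 1.36 V (positive root), so V_GS = 2.1 V.
I_D = (V_DD − V_GS)/R = (12.9 − 2.1) / 2.38 = 4.54 mA.

V_GS = 2.10 V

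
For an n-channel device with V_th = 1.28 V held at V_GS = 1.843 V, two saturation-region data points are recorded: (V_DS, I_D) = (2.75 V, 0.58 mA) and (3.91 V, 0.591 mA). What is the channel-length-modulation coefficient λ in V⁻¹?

λ = 0.0171 V⁻¹

With V_GS fixed, I_D ∝ (1 + λ V_DS) in saturation, so I_D2/I_D1 = (1 + λ V_DS2)/(1 + λ V_DS1).
0.591/0.58 = 1.019 = (1 + 3.91 λ)/(1 + 2.75 λ).
Solving: λ (I_D1 V_DS2 − I_D2 V_DS1) = I_D2 − I_D1, so λ = (0.591 − 0.58) / (0.58 × 3.91 − 0.591 × 2.75) = 0.011 / 0.643 = 0.0171 V⁻¹.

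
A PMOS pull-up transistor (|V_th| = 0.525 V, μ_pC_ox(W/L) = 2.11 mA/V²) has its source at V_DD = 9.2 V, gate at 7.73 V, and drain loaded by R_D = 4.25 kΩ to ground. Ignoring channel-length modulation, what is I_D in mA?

I_D = 0.942 mA

V_SG = V_DD − V_G = 9.2 − 7.73 = 1.47 V, so V_ov = 1.47 − 0.525 = 0.945 V.
Assume saturation: I_D = ½ k_p V_ov² = 0.5 × 2.11 × 0.945² = 0.942 mA, giving V_SD = V_DD − I_D R_D = 9.2 − 0.942 × 4.25 = 5.2 V.
V_SD = 5.2 V ≥ V_ov = 0.945 V, confirming saturation.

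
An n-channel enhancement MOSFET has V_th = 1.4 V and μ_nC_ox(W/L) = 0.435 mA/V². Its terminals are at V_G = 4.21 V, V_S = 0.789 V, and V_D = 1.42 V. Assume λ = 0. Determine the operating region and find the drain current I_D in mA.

Triode; I_D = 0.468 mA

V_GS = V_G − V_S = 4.21 − 0.789 = 3.42 V; V_DS = V_D − V_S = 1.42 − 0.789 = 0.631 V.
V_ov = V_GS − V_th = 3.42 − 1.4 = 2.02 V.
Since V_DS = 0.631 V < V_ov = 2.02 V, the device is in the triode region.
I_D = k_n [V_ov · V_DS − ½ V_DS²] = 0.435 × [2.02 × 0.631 − 0.5 × 0.631²] = 0.468 mA.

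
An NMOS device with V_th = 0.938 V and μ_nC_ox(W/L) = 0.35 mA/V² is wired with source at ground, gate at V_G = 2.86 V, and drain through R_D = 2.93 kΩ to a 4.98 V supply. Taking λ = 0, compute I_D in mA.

V_GS = V_G = 2.86 V, so V_ov = 2.86 − 0.938 = 1.92 V.
Assume saturation: I_D = ½ k_n V_ov² = 0.5 × 0.35 × 1.92² = 0.646 mA, giving V_DS = V_DD − I_D R_D = 4.98 − 0.646 × 2.93 = 3.09 V.
V_DS = 3.09 V ≥ V_ov = 1.92 V, confirming saturation.

I_D = 0.646 mA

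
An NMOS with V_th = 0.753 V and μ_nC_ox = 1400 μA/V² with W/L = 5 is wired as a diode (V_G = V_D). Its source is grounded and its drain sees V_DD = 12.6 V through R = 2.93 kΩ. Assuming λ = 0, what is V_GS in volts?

V_GS = 1.78 V

With gate tied to drain, V_GS = V_DS ≥ V_GS − V_th, so the device is in saturation.
k_n = μ_nC_ox · (W/L) = 7 mA/V².
KCL at the drain: ½ k_n (V_GS − V_th)² = (V_DD − V_GS)/R.
Let x = V_GS − 0.753. Then 10.3 x² + x − 11.85 = 0, giving x = 1.03 V (positive root), so V_GS = 1.78 V.
I_D = (V_DD − V_GS)/R = (12.6 − 1.78) / 2.93 = 3.69 mA.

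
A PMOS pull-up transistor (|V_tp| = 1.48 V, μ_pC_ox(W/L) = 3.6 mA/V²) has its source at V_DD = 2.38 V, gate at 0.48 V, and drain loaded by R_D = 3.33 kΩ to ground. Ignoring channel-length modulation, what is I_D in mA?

V_SG = V_DD − V_G = 2.38 − 0.48 = 1.9 V, so V_ov = 1.9 − 1.48 = 0.42 V.
Assume saturation: I_D = ½ k_p V_ov² = 0.5 × 3.6 × 0.42² = 0.318 mA, giving V_SD = V_DD − I_D R_D = 2.38 − 0.318 × 3.33 = 1.32 V.
V_SD = 1.32 V ≥ V_ov = 0.42 V, confirming saturation.

I_D = 0.318 mA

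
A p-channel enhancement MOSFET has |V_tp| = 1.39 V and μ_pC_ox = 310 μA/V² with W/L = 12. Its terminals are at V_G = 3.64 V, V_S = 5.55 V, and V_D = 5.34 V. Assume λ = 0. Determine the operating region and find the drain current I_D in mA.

V_SG = V_S − V_G = 5.55 − 3.64 = 1.91 V; V_SD = V_S − V_D = 5.55 − 5.34 = 0.21 V.
k_p = μ_pC_ox · (W/L) = 3.72 mA/V².
V_ov = V_SG − |V_tp| = 1.91 − 1.39 = 0.52 V.
Since V_SD = 0.21 V < V_ov = 0.52 V, the device is in the triode region.
I_D = k_p [V_ov · V_SD − ½ V_SD²] = 3.72 × [0.52 × 0.21 − 0.5 × 0.21²] = 0.324 mA.

Triode; I_D = 0.324 mA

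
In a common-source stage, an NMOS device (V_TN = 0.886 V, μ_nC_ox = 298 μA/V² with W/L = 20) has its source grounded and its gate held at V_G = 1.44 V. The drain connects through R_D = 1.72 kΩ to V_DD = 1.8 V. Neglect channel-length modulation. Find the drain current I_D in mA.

I_D = 0.825 mA

V_GS = V_G = 1.44 V, so V_ov = 1.44 − 0.886 = 0.554 V.
k_n = μ_nC_ox · (W/L) = 5.96 mA/V².
Assume saturation: I_D = ½ k_n V_ov² = 0.5 × 5.96 × 0.554² = 0.915 mA, giving V_DS = V_DD − I_D R_D = 1.8 − 0.915 × 1.72 = 0.227 V.
But 0.227 V < V_ov = 0.554 V, so the device is actually in triode.
In triode I_D = k_n[V_ov V_DS − ½ V_DS²] and I_D = (V_DD − V_DS)/R_D. Equating: 5.13 V_DS² − 6.679 V_DS + 1.8 = 0, giving V_DS = 0.381 V (the root below V_ov).
I_D = (1.8 − 0.381) / 1.72 = 0.825 mA.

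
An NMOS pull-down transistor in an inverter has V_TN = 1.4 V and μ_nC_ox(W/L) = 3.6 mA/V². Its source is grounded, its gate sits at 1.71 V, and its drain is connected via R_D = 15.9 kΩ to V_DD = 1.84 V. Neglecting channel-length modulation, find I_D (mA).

I_D = 0.108 mA

V_GS = V_G = 1.71 V, so V_ov = 1.71 − 1.4 = 0.31 V.
Assume saturation: I_D = ½ k_n V_ov² = 0.5 × 3.6 × 0.31² = 0.173 mA, giving V_DS = V_DD − I_D R_D = 1.84 − 0.173 × 15.9 = -0.91 V.
But -0.91 V < V_ov = 0.31 V, so the device is actually in triode.
In triode I_D = k_n[V_ov V_DS − ½ V_DS²] and I_D = (V_DD − V_DS)/R_D. Equating: 28.6 V_DS² − 18.74 V_DS + 1.84 = 0, giving V_DS = 0.12 V (the root below V_ov).
I_D = (1.84 − 0.12) / 15.9 = 0.108 mA.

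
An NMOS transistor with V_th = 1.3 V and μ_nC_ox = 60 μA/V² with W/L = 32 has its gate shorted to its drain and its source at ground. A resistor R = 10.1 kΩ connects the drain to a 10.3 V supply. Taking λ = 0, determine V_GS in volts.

V_GS = 2.21 V

With gate tied to drain, V_GS = V_DS ≥ V_GS − V_th, so the device is in saturation.
k_n = μ_nC_ox · (W/L) = 1.92 mA/V².
KCL at the drain: ½ k_n (V_GS − V_th)² = (V_DD − V_GS)/R.
Let x = V_GS − 1.3. Then 9.7 x² + x − 9 = 0, giving x = 0.913 V (positive root), so V_GS = 2.21 V.
I_D = (V_DD − V_GS)/R = (10.3 − 2.21) / 10.1 = 0.801 mA.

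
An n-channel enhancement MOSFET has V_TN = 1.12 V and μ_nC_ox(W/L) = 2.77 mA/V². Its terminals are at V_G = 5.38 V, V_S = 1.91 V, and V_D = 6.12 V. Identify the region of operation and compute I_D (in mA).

V_GS = V_G − V_S = 5.38 − 1.91 = 3.47 V; V_DS = V_D − V_S = 6.12 − 1.91 = 4.21 V.
V_ov = V_GS − V_TN = 3.47 − 1.12 = 2.35 V.
Since V_DS = 4.21 V ≥ V_ov = 2.35 V, the device is in saturation.
I_D = ½ k_n V_ov² = 0.5 × 2.77 × 2.35² = 7.65 mA.

Saturation; I_D = 7.65 mA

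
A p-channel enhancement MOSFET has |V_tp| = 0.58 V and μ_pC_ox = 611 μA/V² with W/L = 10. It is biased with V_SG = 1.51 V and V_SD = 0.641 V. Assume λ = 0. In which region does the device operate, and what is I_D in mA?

k_p = μ_pC_ox · (W/L) = 6.11 mA/V².
V_ov = V_SG − |V_tp| = 1.51 − 0.58 = 0.93 V.
Since V_SD = 0.641 V < V_ov = 0.93 V, the device is in the triode region.
I_D = k_p [V_ov · V_SD − ½ V_SD²] = 6.11 × [0.93 × 0.641 − 0.5 × 0.641²] = 2.39 mA.

Triode; I_D = 2.39 mA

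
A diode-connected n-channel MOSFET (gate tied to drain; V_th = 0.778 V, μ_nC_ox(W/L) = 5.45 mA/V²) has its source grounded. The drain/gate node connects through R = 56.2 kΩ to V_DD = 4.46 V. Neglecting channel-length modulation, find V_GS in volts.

With gate tied to drain, V_GS = V_DS ≥ V_GS − V_th, so the device is in saturation.
KCL at the drain: ½ k_n (V_GS − V_th)² = (V_DD − V_GS)/R.
Let x = V_GS − 0.778. Then 153 x² + x − 3.682 = 0, giving x = 0.152 V (positive root), so V_GS = 0.93 V.
I_D = (V_DD − V_GS)/R = (4.46 − 0.93) / 56.2 = 0.0628 mA.

V_GS = 0.930 V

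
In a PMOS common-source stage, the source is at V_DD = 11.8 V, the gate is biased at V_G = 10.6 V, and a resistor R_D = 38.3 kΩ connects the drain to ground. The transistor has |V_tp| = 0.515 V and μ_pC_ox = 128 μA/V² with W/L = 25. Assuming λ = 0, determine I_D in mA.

I_D = 0.304 mA

V_SG = V_DD − V_G = 11.8 − 10.6 = 1.2 V, so V_ov = 1.2 − 0.515 = 0.685 V.
k_p = μ_pC_ox · (W/L) = 3.2 mA/V².
Assume saturation: I_D = ½ k_p V_ov² = 0.5 × 3.2 × 0.685² = 0.751 mA, giving V_SD = V_DD − I_D R_D = 11.8 − 0.751 × 38.3 = -17 V.
But -17 V < V_ov = 0.685 V, so the device is actually in triode.
In triode I_D = k_p[V_ov V_SD − ½ V_SD²] and I_D = (V_DD − V_SD)/R_D. Equating: 61.3 V_SD² − 84.95 V_SD + 11.8 = 0, giving V_SD = 0.157 V (the root below V_ov).
I_D = (11.8 − 0.157) / 38.3 = 0.304 mA.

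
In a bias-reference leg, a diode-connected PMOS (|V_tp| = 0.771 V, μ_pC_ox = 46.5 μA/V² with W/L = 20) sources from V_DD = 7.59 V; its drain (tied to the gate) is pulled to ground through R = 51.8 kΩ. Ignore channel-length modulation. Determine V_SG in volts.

V_SG = 1.28 V

With gate tied to drain, V_SG = V_SD ≥ V_SG − |V_tp|, so the device is in saturation.
k_p = μ_pC_ox · (W/L) = 0.93 mA/V².
KCL at the drain: ½ k_p (V_SG − |V_tp|)² = (V_DD − V_SG)/R.
Let x = V_SG − 0.771. Then 24.1 x² + x − 6.819 = 0, giving x = 0.512 V (positive root), so V_SG = 1.28 V.
I_D = (V_DD − V_SG)/R = (7.59 − 1.28) / 51.8 = 0.122 mA.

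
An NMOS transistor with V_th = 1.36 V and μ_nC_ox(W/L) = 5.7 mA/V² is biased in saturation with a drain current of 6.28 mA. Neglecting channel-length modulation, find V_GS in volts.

In saturation I_D = ½ k_n (V_GS − V_th)², so V_GS − V_th = √(2 I_D / k_n) = √(2 × 6.28 / 5.7) = 1.48 V.
V_GS = 1.36 + 1.48 = 2.84 V.

V_GS = 2.84 V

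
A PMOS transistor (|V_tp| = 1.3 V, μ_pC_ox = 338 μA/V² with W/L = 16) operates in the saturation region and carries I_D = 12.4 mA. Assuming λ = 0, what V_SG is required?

V_SG = 3.44 V

k_p = μ_pC_ox · (W/L) = 5.408 mA/V².
In saturation I_D = ½ k_p (V_SG − |V_tp|)², so V_SG − |V_tp| = √(2 I_D / k_p) = √(2 × 12.4 / 5.408) = 2.14 V.
V_SG = 1.3 + 2.14 = 3.44 V.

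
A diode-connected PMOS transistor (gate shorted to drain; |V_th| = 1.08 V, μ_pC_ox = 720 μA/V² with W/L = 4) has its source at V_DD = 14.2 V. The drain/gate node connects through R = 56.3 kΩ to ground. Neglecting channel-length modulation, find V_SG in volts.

V_SG = 1.48 V

With gate tied to drain, V_SG = V_SD ≥ V_SG − |V_th|, so the device is in saturation.
k_p = μ_pC_ox · (W/L) = 2.88 mA/V².
KCL at the drain: ½ k_p (V_SG − |V_th|)² = (V_DD − V_SG)/R.
Let x = V_SG − 1.08. Then 81.1 x² + x − 13.12 = 0, giving x = 0.396 V (positive root), so V_SG = 1.48 V.
I_D = (V_DD − V_SG)/R = (14.2 − 1.48) / 56.3 = 0.226 mA.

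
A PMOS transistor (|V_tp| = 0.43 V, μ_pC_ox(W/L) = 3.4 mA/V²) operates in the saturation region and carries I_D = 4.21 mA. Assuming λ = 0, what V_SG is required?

V_SG = 2.00 V

In saturation I_D = ½ k_p (V_SG − |V_tp|)², so V_SG − |V_tp| = √(2 I_D / k_p) = √(2 × 4.21 / 3.4) = 1.57 V.
V_SG = 0.43 + 1.57 = 2 V.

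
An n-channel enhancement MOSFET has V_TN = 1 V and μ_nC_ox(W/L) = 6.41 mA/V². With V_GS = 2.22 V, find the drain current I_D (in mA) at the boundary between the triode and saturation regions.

I_D = 4.77 mA

At the boundary V_DS = V_ov = V_GS − V_TN = 2.22 − 1 = 1.22 V.
I_D = ½ k_n V_ov² = 0.5 × 6.41 × 1.22² = 4.77 mA.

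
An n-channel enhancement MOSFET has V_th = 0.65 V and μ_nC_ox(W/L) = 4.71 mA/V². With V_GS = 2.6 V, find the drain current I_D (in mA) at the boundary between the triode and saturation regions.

At the boundary V_DS = V_ov = V_GS − V_th = 2.6 − 0.65 = 1.95 V.
I_D = ½ k_n V_ov² = 0.5 × 4.71 × 1.95² = 8.95 mA.

I_D = 8.95 mA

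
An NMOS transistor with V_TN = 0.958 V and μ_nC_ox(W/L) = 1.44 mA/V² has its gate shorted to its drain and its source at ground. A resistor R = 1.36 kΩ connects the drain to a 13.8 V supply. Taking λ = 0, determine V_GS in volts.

With gate tied to drain, V_GS = V_DS ≥ V_GS − V_TN, so the device is in saturation.
KCL at the drain: ½ k_n (V_GS − V_TN)² = (V_DD − V_GS)/R.
Let x = V_GS − 0.958. Then 0.979 x² + x − 12.84 = 0, giving x = 3.15 V (positive root), so V_GS = 4.1 V.
I_D = (V_DD − V_GS)/R = (13.8 − 4.1) / 1.36 = 7.13 mA.

V_GS = 4.10 V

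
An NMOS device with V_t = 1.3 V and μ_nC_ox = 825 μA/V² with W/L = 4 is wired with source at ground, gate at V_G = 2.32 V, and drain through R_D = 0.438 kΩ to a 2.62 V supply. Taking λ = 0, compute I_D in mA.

I_D = 1.72 mA

V_GS = V_G = 2.32 V, so V_ov = 2.32 − 1.3 = 1.02 V.
k_n = μ_nC_ox · (W/L) = 3.3 mA/V².
Assume saturation: I_D = ½ k_n V_ov² = 0.5 × 3.3 × 1.02² = 1.72 mA, giving V_DS = V_DD − I_D R_D = 2.62 − 1.72 × 0.438 = 1.87 V.
V_DS = 1.87 V ≥ V_ov = 1.02 V, confirming saturation.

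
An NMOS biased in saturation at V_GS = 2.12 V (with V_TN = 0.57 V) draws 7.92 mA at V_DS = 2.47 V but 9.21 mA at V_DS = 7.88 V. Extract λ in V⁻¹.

With V_GS fixed, I_D ∝ (1 + λ V_DS) in saturation, so I_D2/I_D1 = (1 + λ V_DS2)/(1 + λ V_DS1).
9.21/7.92 = 1.163 = (1 + 7.88 λ)/(1 + 2.47 λ).
Solving: λ (I_D1 V_DS2 − I_D2 V_DS1) = I_D2 − I_D1, so λ = (9.21 − 7.92) / (7.92 × 7.88 − 9.21 × 2.47) = 1.29 / 39.7 = 0.0325 V⁻¹.

λ = 0.0325 V⁻¹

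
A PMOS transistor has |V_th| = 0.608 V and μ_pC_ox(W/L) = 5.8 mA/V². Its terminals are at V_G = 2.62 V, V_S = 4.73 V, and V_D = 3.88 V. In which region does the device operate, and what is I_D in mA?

V_SG = V_S − V_G = 4.73 − 2.62 = 2.11 V; V_SD = V_S − V_D = 4.73 − 3.88 = 0.85 V.
V_ov = V_SG − |V_th| = 2.11 − 0.608 = 1.5 V.
Since V_SD = 0.85 V < V_ov = 1.5 V, the device is in the triode region.
I_D = k_p [V_ov · V_SD − ½ V_SD²] = 5.8 × [1.5 × 0.85 − 0.5 × 0.85²] = 5.31 mA.

Triode; I_D = 5.31 mA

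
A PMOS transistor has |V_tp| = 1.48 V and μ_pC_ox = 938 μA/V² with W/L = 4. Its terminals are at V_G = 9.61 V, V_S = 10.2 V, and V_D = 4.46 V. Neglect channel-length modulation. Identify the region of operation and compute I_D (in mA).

Cutoff; I_D = 0 mA

V_SG = V_S − V_G = 10.2 − 9.61 = 0.59 V; V_SD = V_S − V_D = 10.2 − 4.46 = 5.74 V.
V_SG = 0.59 V < |V_tp| = 1.48 V, so the transistor is in cutoff.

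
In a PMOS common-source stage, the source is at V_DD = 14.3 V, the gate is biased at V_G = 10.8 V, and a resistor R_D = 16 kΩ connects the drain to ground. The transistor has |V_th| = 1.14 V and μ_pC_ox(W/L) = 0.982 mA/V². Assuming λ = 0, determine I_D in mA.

V_SG = V_DD − V_G = 14.3 − 10.8 = 3.5 V, so V_ov = 3.5 − 1.14 = 2.36 V.
Assume saturation: I_D = ½ k_p V_ov² = 0.5 × 0.982 × 2.36² = 2.73 mA, giving V_SD = V_DD − I_D R_D = 14.3 − 2.73 × 16 = -29.5 V.
But -29.5 V < V_ov = 2.36 V, so the device is actually in triode.
In triode I_D = k_p[V_ov V_SD − ½ V_SD²] and I_D = (V_DD − V_SD)/R_D. Equating: 7.86 V_SD² − 38.08 V_SD + 14.3 = 0, giving V_SD = 0.41 V (the root below V_ov).
I_D = (14.3 − 0.41) / 16 = 0.868 mA.

I_D = 0.868 mA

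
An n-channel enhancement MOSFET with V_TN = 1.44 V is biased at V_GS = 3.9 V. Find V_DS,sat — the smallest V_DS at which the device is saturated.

V_DS,sat = 2.46 V

The boundary between triode and saturation is V_DS = V_GS − V_TN = V_ov.
V_ov = 3.9 − 1.44 = 2.46 V.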